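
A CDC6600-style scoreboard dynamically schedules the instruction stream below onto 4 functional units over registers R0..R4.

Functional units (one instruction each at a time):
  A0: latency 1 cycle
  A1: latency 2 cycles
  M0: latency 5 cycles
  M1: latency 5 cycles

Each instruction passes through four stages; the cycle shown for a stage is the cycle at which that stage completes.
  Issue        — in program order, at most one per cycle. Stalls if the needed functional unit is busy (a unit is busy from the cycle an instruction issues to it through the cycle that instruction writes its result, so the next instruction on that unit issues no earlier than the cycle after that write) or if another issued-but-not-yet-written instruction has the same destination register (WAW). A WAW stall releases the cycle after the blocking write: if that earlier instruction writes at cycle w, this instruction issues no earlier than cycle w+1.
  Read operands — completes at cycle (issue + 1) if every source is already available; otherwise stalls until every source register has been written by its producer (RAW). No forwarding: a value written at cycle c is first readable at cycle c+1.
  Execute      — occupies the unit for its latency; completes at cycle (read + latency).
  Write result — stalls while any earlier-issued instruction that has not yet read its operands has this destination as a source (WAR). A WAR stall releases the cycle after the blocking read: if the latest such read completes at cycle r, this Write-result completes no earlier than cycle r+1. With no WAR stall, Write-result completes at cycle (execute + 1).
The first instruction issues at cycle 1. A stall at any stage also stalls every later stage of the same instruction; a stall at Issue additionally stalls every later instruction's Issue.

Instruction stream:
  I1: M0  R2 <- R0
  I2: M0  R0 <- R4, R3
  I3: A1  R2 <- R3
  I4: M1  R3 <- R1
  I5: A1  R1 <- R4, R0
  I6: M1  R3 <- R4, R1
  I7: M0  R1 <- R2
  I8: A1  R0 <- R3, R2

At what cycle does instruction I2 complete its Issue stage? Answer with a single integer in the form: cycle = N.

  I1 | 1 | 2 | 7 | 8
  I2 | 9 | 10 | 15 | 16   struct: M0 busy until I1 writes@8
  I3 | 10 | 11 | 13 | 14
  I4 | 11 | 12 | 17 | 18
  I5 | 15 | 17 | 19 | 20   struct: A1 busy until I3 writes@14 · RAW R0: wait I2 write@16
  I6 | 19 | 21 | 26 | 27   struct: M1 busy until I4 writes@18 · RAW R1: wait I5 write@20
  I7 | 21 | 22 | 27 | 28   WAW R1: wait I5 write@20
  I8 | 22 | 28 | 30 | 31   RAW R3: wait I6 write@27

cycle = 9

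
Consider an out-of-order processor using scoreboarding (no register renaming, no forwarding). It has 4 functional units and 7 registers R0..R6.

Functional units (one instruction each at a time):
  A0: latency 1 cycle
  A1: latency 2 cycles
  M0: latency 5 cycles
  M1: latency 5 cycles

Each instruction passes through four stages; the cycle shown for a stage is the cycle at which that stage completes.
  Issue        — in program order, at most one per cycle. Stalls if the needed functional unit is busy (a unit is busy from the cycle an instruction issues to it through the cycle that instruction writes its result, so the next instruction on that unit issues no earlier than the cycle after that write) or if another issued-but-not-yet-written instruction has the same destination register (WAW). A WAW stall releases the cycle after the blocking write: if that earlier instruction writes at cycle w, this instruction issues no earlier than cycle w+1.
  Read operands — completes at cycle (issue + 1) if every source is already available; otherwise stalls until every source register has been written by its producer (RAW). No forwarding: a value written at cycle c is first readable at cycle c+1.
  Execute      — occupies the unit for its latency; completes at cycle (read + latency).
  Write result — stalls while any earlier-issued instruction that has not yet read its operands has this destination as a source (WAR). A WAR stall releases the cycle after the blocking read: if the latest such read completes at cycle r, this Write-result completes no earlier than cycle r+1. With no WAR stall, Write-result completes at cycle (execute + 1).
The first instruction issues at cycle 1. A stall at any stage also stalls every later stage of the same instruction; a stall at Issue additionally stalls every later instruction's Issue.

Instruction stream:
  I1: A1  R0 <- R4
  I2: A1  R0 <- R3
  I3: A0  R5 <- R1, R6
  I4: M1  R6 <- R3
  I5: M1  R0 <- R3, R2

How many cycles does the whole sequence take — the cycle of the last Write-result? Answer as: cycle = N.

cycle = 23

cycle 1: issue I1 (A1)
cycle 2: I1 read-ops
cycle 4: I1 finished on A1
cycle 5: I1→R0
cycle 6: issue I2 (A1)
cycle 7: I2 read-ops; issue I3 (A0)
cycle 8: I3 read-ops; issue I4 (M1)
cycle 9: I2 finished on A1; I3 finished on A0; I4 read-ops
cycle 10: I2→R0; I3→R5
cycle 14: I4 finished on M1
cycle 15: I4→R6
cycle 16: issue I5 (M1)
cycle 17: I5 read-ops
cycle 22: I5 finished on M1
cycle 23: I5→R0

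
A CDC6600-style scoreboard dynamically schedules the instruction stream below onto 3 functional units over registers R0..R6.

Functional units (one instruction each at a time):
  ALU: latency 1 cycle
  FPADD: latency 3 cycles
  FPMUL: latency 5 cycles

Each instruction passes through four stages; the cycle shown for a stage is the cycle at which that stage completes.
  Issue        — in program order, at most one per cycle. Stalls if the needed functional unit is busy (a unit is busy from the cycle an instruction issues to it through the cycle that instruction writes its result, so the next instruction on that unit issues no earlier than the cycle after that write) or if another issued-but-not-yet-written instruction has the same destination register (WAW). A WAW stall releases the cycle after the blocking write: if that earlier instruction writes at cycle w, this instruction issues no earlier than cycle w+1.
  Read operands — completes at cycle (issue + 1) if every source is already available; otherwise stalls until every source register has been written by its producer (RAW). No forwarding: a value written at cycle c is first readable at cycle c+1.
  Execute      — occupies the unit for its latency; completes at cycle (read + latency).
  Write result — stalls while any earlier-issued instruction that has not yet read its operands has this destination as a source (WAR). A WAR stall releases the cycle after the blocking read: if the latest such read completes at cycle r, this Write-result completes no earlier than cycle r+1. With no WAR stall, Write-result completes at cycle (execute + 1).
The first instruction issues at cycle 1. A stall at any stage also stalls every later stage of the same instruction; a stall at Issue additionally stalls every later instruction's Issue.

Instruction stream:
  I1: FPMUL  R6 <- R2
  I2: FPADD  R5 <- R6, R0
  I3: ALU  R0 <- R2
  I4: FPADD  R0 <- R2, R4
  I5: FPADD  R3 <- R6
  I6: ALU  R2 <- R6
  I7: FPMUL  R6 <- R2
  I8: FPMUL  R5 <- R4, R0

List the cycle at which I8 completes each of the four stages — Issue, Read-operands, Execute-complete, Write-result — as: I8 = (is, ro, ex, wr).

c1: I1→FPMUL
c2: I1 RO · I2→FPADD
c3: I3→ALU
c4: I3 RO
c5: I3 EX
c7: I1 EX
c8: I1 WR R6
c9: I2 RO
c10: I3 WR R0
c12: I2 EX
c13: I2 WR R5
c14: I4→FPADD
c15: I4 RO
c18: I4 EX
c19: I4 WR R0
c20: I5→FPADD
c21: I5 RO · I6→ALU
c22: I6 RO · I7→FPMUL
c23: I6 EX
c24: I5 EX · I6 WR R2
c25: I5 WR R3 · I7 RO
c30: I7 EX
c31: I7 WR R6
c32: I8→FPMUL
c33: I8 RO
c38: I8 EX
c39: I8 WR R5

I8 = (32, 33, 38, 39)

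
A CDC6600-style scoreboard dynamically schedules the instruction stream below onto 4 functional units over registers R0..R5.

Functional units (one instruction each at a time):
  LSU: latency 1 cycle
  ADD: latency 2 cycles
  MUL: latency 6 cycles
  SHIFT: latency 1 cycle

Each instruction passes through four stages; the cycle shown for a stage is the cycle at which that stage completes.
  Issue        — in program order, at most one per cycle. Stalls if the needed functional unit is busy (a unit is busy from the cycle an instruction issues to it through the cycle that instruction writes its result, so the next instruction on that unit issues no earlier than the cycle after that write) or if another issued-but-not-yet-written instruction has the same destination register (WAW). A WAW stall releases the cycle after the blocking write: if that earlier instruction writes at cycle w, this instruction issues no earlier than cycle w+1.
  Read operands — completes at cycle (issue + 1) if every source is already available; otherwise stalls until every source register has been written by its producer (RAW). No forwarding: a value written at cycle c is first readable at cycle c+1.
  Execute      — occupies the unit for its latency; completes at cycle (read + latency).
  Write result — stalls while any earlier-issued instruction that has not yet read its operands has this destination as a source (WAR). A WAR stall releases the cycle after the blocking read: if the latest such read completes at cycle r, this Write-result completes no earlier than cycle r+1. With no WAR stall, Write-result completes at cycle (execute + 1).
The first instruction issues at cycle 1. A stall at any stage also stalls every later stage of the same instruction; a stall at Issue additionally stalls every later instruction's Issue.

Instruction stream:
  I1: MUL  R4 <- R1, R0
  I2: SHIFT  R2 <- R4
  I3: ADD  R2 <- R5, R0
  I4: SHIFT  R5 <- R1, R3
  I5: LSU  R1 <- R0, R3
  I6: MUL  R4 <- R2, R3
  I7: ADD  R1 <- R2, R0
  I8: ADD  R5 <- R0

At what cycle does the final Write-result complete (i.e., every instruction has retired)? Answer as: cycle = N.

cycle = 28

1) issue 1, read 2, done 8, write 9
2) issue 2, read 10, done 11, write 12  <RAW R4: wait I1 write@9>
3) issue 13, read 14, done 16, write 17  <WAW R2: wait I2 write@12>
4) issue 14, read 15, done 16, write 17
5) issue 15, read 16, done 17, write 18
6) issue 16, read 18, done 24, write 25  <RAW R2: wait I3 write@17>
7) issue 19, read 20, done 22, write 23  <WAW R1: wait I5 write@18>
8) issue 24, read 25, done 27, write 28  <struct: ADD busy until I7 writes@23>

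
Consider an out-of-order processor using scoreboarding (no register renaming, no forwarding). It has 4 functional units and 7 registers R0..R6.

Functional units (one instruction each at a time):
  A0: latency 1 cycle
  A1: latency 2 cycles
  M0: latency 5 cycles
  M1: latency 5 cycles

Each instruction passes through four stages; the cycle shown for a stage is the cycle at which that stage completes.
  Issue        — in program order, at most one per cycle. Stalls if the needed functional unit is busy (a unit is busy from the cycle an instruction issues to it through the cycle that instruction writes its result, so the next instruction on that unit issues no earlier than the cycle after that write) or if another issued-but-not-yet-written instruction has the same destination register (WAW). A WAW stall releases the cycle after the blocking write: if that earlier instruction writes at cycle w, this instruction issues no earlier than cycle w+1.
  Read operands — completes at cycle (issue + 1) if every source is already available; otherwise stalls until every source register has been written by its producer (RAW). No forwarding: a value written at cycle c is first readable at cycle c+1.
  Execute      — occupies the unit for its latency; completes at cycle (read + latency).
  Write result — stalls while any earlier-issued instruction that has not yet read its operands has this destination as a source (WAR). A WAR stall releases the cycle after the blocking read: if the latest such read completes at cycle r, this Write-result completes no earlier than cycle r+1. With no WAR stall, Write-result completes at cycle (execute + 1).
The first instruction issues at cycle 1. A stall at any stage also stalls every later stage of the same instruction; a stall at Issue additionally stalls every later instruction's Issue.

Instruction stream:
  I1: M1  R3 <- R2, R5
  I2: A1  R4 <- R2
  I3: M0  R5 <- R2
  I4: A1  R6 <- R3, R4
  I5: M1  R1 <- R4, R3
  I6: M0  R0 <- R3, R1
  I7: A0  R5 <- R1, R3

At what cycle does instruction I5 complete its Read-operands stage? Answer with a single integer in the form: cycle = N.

I1: IS=1 RO=2 EX=7 WR=8
I2: IS=2 RO=3 EX=5 WR=6
I3: IS=3 RO=4 EX=9 WR=10
I4: IS=7 RO=9 EX=11 WR=12  [struct: A1 busy until I2 writes@6; RAW R3: wait I1 write@8]
I5: IS=9 RO=10 EX=15 WR=16  [struct: M1 busy until I1 writes@8]
I6: IS=11 RO=17 EX=22 WR=23  [struct: M0 busy until I3 writes@10; RAW R1: wait I5 write@16]
I7: IS=12 RO=17 EX=18 WR=19  [RAW R1: wait I5 write@16]

cycle = 10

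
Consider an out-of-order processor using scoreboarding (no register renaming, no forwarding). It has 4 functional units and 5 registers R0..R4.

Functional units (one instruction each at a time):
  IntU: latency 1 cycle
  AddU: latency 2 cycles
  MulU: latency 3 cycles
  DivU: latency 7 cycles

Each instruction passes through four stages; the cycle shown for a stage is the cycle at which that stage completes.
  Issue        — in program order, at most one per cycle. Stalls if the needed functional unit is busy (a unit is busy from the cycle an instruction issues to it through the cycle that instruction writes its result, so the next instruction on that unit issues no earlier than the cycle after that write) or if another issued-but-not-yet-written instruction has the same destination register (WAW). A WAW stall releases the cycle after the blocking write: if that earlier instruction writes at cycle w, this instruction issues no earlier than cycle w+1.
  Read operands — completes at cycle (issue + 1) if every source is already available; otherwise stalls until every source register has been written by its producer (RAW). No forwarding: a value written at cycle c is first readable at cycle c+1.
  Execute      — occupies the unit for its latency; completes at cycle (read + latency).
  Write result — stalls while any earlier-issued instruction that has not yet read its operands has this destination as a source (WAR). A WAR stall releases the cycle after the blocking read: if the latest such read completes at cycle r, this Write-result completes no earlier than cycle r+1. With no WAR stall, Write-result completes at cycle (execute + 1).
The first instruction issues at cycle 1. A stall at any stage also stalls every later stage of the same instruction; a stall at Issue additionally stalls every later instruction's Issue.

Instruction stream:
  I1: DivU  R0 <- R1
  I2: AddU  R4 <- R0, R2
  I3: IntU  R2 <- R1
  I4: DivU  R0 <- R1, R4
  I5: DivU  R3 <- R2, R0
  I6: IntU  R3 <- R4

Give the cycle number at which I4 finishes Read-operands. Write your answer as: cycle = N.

cycle = 15

cycle 1: I1 issues→DivU
cycle 2: I1 reads | I2 issues→AddU
cycle 3: I3 issues→IntU
cycle 4: I3 reads
cycle 5: I3 exec-done
cycle 9: I1 exec-done
cycle 10: I1 writes R0
cycle 11: I2 reads | I4 issues→DivU
cycle 12: I3 writes R2
cycle 13: I2 exec-done
cycle 14: I2 writes R4
cycle 15: I4 reads
cycle 22: I4 exec-done
cycle 23: I4 writes R0
cycle 24: I5 issues→DivU
cycle 25: I5 reads
cycle 32: I5 exec-done
cycle 33: I5 writes R3
cycle 34: I6 issues→IntU
cycle 35: I6 reads
cycle 36: I6 exec-done
cycle 37: I6 writes R3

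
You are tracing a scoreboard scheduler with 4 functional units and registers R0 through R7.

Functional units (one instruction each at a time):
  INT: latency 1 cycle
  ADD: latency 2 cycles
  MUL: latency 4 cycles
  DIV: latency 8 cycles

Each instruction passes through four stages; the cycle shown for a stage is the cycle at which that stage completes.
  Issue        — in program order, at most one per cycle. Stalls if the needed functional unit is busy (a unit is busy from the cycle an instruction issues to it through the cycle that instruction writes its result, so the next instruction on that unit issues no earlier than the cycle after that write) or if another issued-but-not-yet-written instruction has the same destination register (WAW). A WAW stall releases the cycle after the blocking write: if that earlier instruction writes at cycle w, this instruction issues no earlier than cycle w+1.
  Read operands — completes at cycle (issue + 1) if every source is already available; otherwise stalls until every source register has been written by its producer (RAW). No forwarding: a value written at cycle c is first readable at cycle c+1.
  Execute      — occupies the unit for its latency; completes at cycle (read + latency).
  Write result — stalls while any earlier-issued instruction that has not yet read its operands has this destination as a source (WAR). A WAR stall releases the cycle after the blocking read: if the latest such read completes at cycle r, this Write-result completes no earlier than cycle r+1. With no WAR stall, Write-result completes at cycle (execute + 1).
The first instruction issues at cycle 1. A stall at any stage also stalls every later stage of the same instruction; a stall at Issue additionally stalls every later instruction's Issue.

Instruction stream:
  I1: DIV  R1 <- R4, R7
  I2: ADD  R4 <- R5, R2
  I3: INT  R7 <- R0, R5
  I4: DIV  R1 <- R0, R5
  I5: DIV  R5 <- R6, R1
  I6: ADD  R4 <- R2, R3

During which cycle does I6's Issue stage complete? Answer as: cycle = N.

I1: IS=1 RO=2 EX=10 WR=11
I2: IS=2 RO=3 EX=5 WR=6
I3: IS=3 RO=4 EX=5 WR=6
I4: IS=12 RO=13 EX=21 WR=22  [struct: DIV busy until I1 writes@11]
I5: IS=23 RO=24 EX=32 WR=33  [struct: DIV busy until I4 writes@22]
I6: IS=24 RO=25 EX=27 WR=28

cycle = 24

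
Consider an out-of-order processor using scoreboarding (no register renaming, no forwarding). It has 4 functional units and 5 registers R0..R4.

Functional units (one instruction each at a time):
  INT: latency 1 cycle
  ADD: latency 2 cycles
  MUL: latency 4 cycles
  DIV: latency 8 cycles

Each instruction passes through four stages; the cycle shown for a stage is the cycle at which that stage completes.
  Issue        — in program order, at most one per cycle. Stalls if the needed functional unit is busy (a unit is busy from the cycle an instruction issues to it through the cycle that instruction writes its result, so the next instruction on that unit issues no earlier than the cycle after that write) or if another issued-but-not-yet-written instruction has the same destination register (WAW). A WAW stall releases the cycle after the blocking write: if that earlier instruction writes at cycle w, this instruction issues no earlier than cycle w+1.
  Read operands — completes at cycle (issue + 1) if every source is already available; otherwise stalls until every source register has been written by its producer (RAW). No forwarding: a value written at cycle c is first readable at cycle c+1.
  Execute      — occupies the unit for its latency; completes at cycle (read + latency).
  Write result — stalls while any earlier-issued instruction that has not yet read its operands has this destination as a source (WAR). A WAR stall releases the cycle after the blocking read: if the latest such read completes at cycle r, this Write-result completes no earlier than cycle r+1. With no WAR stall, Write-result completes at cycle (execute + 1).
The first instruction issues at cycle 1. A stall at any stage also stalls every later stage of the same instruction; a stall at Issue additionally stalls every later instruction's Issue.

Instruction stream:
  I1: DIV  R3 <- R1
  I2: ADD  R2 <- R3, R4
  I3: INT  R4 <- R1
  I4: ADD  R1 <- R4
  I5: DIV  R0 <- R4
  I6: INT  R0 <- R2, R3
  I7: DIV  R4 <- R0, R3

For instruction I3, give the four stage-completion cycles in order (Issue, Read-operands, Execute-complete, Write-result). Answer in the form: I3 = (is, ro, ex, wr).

[I1] 1/2/10/11
[I2] 2/12/14/15  (RAW R3: wait I1 write@11)
[I3] 3/4/5/13  (WAR R4: wait I2 read@12)
[I4] 16/17/19/20  (struct: ADD busy until I2 writes@15)
[I5] 17/18/26/27
[I6] 28/29/30/31  (WAW R0: wait I5 write@27)
[I7] 29/32/40/41  (RAW R0: wait I6 write@31)

I3 = (3, 4, 5, 13)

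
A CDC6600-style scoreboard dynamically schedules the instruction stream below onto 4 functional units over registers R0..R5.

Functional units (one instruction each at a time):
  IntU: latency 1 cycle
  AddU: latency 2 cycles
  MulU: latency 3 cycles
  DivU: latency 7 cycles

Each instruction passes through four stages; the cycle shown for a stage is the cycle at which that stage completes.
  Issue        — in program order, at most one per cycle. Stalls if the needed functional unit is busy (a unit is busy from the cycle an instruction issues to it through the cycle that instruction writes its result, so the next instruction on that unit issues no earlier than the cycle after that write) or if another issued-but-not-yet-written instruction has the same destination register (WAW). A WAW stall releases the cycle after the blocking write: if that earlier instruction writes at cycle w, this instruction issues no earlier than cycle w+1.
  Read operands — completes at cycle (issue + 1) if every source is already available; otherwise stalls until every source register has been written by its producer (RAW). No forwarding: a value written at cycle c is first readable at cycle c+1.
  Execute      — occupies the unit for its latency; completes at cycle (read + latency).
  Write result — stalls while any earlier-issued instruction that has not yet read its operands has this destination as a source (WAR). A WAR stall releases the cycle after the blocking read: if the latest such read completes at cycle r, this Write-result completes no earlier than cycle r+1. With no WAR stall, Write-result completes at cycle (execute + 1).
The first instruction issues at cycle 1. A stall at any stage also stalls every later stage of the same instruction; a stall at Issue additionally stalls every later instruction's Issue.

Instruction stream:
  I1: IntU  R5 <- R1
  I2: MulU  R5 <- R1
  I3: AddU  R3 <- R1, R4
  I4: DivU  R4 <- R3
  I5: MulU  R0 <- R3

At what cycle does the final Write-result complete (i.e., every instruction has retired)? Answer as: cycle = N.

cycle = 19

c1: I1→IntU
c2: I1 RO
c3: I1 EX
c4: I1 WR R5
c5: I2→MulU
c6: I2 RO · I3→AddU
c7: I3 RO · I4→DivU
c9: I2 EX · I3 EX
c10: I2 WR R5 · I3 WR R3
c11: I4 RO · I5→MulU
c12: I5 RO
c15: I5 EX
c16: I5 WR R0
c18: I4 EX
c19: I4 WR R4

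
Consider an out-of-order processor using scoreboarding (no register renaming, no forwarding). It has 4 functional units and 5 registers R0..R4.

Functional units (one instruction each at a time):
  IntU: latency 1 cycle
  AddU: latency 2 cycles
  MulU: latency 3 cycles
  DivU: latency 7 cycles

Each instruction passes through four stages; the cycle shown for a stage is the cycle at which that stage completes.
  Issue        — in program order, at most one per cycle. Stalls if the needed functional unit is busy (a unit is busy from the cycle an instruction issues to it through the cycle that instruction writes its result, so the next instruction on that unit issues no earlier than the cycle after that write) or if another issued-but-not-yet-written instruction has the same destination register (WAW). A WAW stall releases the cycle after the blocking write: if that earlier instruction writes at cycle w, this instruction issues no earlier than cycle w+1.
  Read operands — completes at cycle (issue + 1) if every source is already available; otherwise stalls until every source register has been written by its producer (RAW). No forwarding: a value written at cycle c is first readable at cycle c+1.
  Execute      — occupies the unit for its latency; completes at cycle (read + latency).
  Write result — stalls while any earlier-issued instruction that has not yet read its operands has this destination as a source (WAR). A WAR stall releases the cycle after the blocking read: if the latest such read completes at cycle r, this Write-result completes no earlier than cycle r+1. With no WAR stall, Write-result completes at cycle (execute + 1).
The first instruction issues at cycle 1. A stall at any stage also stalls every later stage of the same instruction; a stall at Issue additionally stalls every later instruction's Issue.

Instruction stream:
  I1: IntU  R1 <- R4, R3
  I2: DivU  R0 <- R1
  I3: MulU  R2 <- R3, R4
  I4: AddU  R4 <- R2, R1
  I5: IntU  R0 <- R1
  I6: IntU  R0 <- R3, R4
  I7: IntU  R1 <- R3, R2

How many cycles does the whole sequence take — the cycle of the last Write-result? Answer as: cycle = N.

cycle = 25

[I1] 1/2/3/4
[I2] 2/5/12/13  (RAW R1: wait I1 write@4)
[I3] 3/4/7/8
[I4] 4/9/11/12  (RAW R2: wait I3 write@8)
[I5] 14/15/16/17  (WAW R0: wait I2 write@13)
[I6] 18/19/20/21  (struct: IntU busy until I5 writes@17)
[I7] 22/23/24/25  (struct: IntU busy until I6 writes@21)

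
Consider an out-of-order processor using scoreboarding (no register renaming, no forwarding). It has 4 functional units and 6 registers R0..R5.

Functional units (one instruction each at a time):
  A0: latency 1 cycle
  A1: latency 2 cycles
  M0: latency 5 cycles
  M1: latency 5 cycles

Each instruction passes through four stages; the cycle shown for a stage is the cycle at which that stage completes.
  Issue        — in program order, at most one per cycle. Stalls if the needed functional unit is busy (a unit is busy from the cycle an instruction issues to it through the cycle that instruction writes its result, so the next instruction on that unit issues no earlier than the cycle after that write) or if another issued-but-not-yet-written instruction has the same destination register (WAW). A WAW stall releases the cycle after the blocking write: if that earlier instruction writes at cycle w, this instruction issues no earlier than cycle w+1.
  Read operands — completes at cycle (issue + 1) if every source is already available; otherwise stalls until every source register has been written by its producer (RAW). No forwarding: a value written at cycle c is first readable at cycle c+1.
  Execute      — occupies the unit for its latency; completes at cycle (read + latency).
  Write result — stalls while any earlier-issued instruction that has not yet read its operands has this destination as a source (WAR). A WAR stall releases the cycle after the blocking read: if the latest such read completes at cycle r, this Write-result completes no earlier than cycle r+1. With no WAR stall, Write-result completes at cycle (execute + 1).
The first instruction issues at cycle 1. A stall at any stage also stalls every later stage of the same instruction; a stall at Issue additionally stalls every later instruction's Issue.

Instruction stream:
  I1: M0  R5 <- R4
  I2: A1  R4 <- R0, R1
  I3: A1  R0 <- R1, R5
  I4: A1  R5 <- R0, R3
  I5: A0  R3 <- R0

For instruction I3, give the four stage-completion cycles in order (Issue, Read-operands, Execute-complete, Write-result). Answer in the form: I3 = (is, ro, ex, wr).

I3 = (7, 9, 11, 12)

I1  is:1  ro:2  ex:7  wr:8
I2  is:2  ro:3  ex:5  wr:6
I3  is:7  ro:9  ex:11  wr:12  — struct: A1 busy until I2 writes@6, RAW R5: wait I1 write@8
I4  is:13  ro:14  ex:16  wr:17  — struct: A1 busy until I3 writes@12
I5  is:14  ro:15  ex:16  wr:17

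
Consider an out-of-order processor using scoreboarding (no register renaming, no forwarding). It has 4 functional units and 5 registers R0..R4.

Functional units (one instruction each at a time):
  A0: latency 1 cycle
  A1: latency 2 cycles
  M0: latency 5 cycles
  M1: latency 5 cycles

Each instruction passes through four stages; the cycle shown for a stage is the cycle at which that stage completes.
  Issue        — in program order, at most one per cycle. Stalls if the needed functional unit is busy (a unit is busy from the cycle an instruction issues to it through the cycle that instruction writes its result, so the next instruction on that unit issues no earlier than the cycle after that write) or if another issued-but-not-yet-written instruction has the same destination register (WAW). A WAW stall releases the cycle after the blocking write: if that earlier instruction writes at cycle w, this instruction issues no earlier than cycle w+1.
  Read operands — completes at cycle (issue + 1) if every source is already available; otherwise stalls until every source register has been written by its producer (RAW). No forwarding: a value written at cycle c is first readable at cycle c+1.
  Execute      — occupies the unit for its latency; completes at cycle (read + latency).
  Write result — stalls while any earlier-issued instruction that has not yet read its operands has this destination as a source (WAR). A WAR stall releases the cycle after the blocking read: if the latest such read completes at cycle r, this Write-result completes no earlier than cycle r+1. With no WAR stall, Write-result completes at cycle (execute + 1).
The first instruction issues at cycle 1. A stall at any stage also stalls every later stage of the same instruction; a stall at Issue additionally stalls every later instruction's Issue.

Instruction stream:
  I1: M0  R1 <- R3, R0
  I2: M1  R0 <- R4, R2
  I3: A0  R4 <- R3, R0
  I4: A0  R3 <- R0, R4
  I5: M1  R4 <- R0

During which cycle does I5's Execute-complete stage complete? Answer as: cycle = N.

cycle = 20

[1] I1 issues→M0
[2] I1 reads; I2 issues→M1
[3] I2 reads; I3 issues→A0
[7] I1 exec-done
[8] I1 writes R1; I2 exec-done
[9] I2 writes R0
[10] I3 reads
[11] I3 exec-done
[12] I3 writes R4
[13] I4 issues→A0
[14] I4 reads; I5 issues→M1
[15] I4 exec-done; I5 reads
[16] I4 writes R3
[20] I5 exec-done
[21] I5 writes R4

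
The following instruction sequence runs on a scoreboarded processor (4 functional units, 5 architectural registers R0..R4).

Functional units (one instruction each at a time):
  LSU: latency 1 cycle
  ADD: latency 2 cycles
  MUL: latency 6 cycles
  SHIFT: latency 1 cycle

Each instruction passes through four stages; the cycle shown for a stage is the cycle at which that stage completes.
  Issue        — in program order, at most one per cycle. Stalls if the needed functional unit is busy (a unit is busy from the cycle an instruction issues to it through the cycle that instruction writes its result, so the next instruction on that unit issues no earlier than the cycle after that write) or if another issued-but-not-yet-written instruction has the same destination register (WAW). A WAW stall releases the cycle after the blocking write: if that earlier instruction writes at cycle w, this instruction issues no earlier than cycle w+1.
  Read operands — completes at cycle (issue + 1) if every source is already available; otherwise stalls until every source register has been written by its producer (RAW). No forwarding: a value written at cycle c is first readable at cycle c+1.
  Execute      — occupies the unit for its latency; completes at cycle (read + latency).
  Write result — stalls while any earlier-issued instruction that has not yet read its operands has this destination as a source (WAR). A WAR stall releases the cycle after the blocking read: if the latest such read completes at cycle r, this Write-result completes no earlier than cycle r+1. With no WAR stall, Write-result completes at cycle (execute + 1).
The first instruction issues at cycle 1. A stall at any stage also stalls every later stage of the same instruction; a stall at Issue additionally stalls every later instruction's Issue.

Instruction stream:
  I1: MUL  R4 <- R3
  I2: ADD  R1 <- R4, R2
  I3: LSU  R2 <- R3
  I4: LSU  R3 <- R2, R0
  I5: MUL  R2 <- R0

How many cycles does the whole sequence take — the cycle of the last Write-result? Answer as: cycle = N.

cycle 1: issue I1 (MUL)
cycle 2: I1 read-ops; issue I2 (ADD)
cycle 3: issue I3 (LSU)
cycle 4: I3 read-ops
cycle 5: I3 finished on LSU
cycle 8: I1 finished on MUL
cycle 9: I1→R4
cycle 10: I2 read-ops
cycle 11: I3→R2
cycle 12: I2 finished on ADD; issue I4 (LSU)
cycle 13: I2→R1; I4 read-ops; issue I5 (MUL)
cycle 14: I4 finished on LSU; I5 read-ops
cycle 15: I4→R3
cycle 20: I5 finished on MUL
cycle 21: I5→R2

cycle = 21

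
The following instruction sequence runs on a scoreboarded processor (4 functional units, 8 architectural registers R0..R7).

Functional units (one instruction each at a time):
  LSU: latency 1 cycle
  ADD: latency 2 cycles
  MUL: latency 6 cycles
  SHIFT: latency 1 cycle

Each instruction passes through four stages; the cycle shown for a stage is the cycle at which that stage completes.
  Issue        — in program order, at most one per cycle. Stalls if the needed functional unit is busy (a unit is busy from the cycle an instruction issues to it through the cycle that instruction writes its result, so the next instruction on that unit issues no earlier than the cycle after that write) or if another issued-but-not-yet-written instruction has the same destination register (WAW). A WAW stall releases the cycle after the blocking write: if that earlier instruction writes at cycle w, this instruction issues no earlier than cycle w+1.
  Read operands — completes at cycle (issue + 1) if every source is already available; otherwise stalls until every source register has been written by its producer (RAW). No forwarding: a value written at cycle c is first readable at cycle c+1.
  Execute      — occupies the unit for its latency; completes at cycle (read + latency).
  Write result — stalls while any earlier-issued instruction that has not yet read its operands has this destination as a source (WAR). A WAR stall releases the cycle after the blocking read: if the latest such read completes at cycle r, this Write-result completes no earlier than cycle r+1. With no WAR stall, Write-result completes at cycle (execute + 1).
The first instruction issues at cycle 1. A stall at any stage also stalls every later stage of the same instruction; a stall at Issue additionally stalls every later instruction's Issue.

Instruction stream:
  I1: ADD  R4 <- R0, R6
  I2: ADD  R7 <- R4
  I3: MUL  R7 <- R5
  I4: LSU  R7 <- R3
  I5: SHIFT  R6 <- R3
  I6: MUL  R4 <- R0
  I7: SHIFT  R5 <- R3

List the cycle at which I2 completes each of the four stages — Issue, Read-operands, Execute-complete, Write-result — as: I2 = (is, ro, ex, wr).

[I1] 1/2/4/5
[I2] 6/7/9/10  (struct: ADD busy until I1 writes@5)
[I3] 11/12/18/19  (WAW R7: wait I2 write@10)
[I4] 20/21/22/23  (WAW R7: wait I3 write@19)
[I5] 21/22/23/24
[I6] 22/23/29/30
[I7] 25/26/27/28  (struct: SHIFT busy until I5 writes@24)

I2 = (6, 7, 9, 10)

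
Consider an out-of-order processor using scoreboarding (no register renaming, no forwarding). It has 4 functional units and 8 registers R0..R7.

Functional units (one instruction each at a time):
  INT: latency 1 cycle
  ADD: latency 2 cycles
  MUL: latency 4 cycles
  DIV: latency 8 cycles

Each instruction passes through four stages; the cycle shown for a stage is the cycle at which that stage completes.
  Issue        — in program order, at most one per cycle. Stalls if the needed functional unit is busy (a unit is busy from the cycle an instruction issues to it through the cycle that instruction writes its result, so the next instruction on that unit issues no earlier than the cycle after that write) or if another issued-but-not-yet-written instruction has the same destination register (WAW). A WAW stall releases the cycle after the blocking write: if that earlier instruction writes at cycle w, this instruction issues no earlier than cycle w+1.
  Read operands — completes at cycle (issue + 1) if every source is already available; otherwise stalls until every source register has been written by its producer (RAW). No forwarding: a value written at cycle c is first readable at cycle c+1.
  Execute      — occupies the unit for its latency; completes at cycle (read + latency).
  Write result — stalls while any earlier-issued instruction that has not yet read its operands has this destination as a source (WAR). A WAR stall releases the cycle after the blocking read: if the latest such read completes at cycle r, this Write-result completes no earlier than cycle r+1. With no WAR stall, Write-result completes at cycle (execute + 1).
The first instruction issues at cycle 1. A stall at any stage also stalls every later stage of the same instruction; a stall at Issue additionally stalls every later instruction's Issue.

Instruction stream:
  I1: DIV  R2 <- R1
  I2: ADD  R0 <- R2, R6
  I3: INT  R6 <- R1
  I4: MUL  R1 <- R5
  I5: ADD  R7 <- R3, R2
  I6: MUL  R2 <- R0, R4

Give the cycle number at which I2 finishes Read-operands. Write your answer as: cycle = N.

  I1 | 1 | 2 | 10 | 11
  I2 | 2 | 12 | 14 | 15   RAW R2: wait I1 write@11
  I3 | 3 | 4 | 5 | 13   WAR R6: wait I2 read@12
  I4 | 4 | 5 | 9 | 10
  I5 | 16 | 17 | 19 | 20   struct: ADD busy until I2 writes@15
  I6 | 17 | 18 | 22 | 23

cycle = 12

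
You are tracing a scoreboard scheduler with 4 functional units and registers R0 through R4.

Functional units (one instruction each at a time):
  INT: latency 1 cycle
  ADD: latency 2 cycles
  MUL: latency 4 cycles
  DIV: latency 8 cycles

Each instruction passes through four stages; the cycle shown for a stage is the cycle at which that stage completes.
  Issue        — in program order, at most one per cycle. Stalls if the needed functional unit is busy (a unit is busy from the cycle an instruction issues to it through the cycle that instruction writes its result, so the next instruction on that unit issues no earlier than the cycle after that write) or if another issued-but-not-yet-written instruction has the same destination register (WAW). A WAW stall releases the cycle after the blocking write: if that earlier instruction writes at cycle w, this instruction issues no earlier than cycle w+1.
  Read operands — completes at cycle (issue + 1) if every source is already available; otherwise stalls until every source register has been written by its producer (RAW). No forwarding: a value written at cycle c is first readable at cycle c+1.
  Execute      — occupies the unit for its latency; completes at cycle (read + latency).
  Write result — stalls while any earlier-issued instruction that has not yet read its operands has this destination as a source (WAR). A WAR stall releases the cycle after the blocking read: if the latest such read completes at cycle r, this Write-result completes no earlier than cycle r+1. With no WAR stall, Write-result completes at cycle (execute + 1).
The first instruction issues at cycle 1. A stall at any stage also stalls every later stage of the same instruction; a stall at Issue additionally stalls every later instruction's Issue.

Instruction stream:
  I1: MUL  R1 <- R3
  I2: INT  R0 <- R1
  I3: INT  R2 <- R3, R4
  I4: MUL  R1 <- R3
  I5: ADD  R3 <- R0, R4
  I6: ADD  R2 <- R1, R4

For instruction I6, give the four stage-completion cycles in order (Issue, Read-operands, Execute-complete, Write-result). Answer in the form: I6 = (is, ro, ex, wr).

cycle 1: I1 issues→MUL
cycle 2: I1 reads · I2 issues→INT
cycle 6: I1 exec-done
cycle 7: I1 writes R1
cycle 8: I2 reads
cycle 9: I2 exec-done
cycle 10: I2 writes R0
cycle 11: I3 issues→INT
cycle 12: I3 reads · I4 issues→MUL
cycle 13: I3 exec-done · I4 reads · I5 issues→ADD
cycle 14: I3 writes R2 · I5 reads
cycle 16: I5 exec-done
cycle 17: I4 exec-done · I5 writes R3
cycle 18: I4 writes R1 · I6 issues→ADD
cycle 19: I6 reads
cycle 21: I6 exec-done
cycle 22: I6 writes R2

I6 = (18, 19, 21, 22)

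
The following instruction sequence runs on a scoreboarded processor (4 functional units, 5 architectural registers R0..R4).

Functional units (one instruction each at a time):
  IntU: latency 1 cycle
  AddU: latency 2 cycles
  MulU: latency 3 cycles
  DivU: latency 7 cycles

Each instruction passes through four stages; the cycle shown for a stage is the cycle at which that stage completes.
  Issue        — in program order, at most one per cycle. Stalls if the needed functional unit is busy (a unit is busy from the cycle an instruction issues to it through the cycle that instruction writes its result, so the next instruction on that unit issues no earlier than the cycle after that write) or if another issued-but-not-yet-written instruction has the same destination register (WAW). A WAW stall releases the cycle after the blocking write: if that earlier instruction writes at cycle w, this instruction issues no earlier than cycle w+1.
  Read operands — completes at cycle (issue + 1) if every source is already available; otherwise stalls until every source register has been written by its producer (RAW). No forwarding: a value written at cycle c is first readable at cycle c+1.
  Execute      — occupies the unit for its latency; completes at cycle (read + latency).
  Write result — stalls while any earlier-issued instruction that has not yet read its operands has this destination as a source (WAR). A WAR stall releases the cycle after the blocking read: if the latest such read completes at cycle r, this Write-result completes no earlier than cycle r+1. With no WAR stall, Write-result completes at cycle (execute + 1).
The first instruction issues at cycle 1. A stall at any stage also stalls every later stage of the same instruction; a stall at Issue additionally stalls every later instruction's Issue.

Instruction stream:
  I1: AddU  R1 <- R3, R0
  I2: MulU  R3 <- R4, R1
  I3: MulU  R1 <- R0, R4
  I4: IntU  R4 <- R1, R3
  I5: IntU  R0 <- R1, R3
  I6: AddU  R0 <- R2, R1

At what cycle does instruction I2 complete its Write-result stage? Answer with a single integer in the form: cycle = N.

cycle = 10

c1: I1→AddU
c2: I1 RO · I2→MulU
c4: I1 EX
c5: I1 WR R1
c6: I2 RO
c9: I2 EX
c10: I2 WR R3
c11: I3→MulU
c12: I3 RO · I4→IntU
c15: I3 EX
c16: I3 WR R1
c17: I4 RO
c18: I4 EX
c19: I4 WR R4
c20: I5→IntU
c21: I5 RO
c22: I5 EX
c23: I5 WR R0
c24: I6→AddU
c25: I6 RO
c27: I6 EX
c28: I6 WR R0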